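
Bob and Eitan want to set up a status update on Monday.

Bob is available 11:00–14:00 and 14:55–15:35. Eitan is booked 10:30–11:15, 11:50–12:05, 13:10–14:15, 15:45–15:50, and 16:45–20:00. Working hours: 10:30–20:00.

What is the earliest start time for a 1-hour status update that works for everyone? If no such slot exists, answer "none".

Eitan free within 10:30–20:00: 11:15–11:50, 12:05–13:10, 14:15–15:45, 15:50–16:45.
Bob ∩ Eitan: 11:15–11:50, 12:05–13:10, 14:55–15:35.
Windows ≥ 60 min: 12:05–13:10.
Earliest such window starts at 12:05.

12:05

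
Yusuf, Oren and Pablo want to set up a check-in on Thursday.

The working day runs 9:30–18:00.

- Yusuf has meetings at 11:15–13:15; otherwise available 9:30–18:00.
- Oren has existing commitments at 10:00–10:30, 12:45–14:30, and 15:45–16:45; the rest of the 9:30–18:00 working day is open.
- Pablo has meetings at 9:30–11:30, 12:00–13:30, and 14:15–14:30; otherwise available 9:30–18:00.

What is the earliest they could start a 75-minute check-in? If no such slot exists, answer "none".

14:30

Yusuf free within 09:30–18:00: 09:30–11:15, 13:15–18:00.
Oren free within 09:30–18:00: 09:30–10:00, 10:30–12:45, 14:30–15:45, 16:45–18:00.
Pablo free within 09:30–18:00: 11:30–12:00, 13:30–14:15, 14:30–18:00.
Yusuf ∩ Oren: 09:30–10:00, 10:30–11:15, 14:30–15:45, 16:45–18:00.
Yusuf ∩ Oren ∩ Pablo: 14:30–15:45, 16:45–18:00.
Windows ≥ 75 min: 14:30–15:45, 16:45–18:00.
Earliest such window starts at 14:30.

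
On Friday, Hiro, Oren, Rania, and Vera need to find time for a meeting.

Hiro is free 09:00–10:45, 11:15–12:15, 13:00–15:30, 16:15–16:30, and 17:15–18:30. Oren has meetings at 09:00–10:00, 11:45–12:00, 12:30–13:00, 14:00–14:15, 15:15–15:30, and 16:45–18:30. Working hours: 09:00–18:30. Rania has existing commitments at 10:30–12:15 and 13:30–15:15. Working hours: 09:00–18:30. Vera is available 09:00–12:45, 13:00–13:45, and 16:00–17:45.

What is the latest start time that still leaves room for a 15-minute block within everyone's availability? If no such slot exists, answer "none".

Oren free within 09:00–18:30: 10:00–11:45, 12:00–12:30, 13:00–14:00, 14:15–15:15, 15:30–16:45.
Rania free within 09:00–18:30: 09:00–10:30, 12:15–13:30, 15:15–18:30.
Hiro ∩ Oren: 10:00–10:45, 11:15–11:45, 12:00–12:15, 13:00–14:00, 14:15–15:15, 16:15–16:30.
Hiro ∩ Oren ∩ Rania: 10:00–10:30, 13:00–13:30, 16:15–16:30.
Hiro ∩ Oren ∩ Rania ∩ Vera: 10:00–10:30, 13:00–13:30, 16:15–16:30.
Windows ≥ 15 min: 10:00–10:30, 13:00–13:30, 16:15–16:30.
Latest start in the last window 16:15–16:30 is 16:30 − 15 min = 16:15.

16:15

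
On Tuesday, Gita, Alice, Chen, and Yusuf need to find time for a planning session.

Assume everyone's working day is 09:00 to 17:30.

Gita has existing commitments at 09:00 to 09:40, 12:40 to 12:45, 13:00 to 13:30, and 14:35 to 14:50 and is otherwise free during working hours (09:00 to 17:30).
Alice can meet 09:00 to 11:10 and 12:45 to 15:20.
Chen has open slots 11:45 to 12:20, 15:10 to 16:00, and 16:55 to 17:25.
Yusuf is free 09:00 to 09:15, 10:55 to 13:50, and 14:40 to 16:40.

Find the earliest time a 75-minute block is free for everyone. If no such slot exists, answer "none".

Gita free within 09:00–17:30: 09:40–12:40, 12:45–13:00, 13:30–14:35, 14:50–17:30.
Gita ∩ Alice: 09:40–11:10, 12:45–13:00, 13:30–14:35, 14:50–15:20.
Gita ∩ Alice ∩ Chen: 15:10–15:20.
Gita ∩ Alice ∩ Chen ∩ Yusuf: 15:10–15:20.
Windows ≥ 75 min: (none).

none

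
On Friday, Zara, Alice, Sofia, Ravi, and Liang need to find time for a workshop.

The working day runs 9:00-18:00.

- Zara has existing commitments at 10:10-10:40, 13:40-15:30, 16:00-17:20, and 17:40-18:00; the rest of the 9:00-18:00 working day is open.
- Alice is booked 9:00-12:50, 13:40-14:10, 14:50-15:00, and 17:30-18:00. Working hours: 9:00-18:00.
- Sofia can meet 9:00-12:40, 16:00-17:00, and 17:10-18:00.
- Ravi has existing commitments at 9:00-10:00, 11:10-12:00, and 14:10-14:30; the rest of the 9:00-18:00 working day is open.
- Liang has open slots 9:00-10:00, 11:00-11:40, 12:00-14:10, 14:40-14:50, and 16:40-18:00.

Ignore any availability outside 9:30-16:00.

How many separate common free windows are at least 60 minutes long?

0

Zara free within 09:00–18:00: 09:00–10:10, 10:40–13:40, 15:30–16:00, 17:20–17:40.
Alice free within 09:00–18:00: 12:50–13:40, 14:10–14:50, 15:00–17:30.
Ravi free within 09:00–18:00: 10:00–11:10, 12:00–14:10, 14:30–18:00.
Zara ∩ Alice: 12:50–13:40, 15:30–16:00, 17:20–17:30.
Zara ∩ Alice ∩ Sofia: 17:20–17:30.
Zara ∩ Alice ∩ Sofia ∩ Ravi: 17:20–17:30.
Zara ∩ Alice ∩ Sofia ∩ Ravi ∩ Liang: 17:20–17:30.
Restricted to 09:30–16:00: (none).
Windows ≥ 60 min: (none).
That's 0 windows.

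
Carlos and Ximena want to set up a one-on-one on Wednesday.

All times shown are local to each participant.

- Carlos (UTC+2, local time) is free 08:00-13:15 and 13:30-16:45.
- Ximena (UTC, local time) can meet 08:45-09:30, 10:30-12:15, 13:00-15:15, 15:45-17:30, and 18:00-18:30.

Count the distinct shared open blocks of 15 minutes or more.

Carlos → UTC: 06:00–11:15, 11:30–14:45.
Ximena → UTC: 08:45–09:30, 10:30–12:15, 13:00–15:15, 15:45–17:30, 18:00–18:30.
Carlos ∩ Ximena: 08:45–09:30, 10:30–11:15, 11:30–12:15, 13:00–14:45.
Windows ≥ 15 min: 08:45–09:30, 10:30–11:15, 11:30–12:15, 13:00–14:45.
That's 4 windows.

4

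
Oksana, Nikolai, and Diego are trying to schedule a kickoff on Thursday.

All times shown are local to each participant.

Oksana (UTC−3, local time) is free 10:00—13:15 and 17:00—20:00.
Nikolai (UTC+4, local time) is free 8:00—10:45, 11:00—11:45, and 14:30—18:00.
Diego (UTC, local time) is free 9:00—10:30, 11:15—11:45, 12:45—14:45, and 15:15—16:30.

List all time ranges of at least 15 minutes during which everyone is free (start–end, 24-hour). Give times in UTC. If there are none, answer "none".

Oksana → UTC: 13:00–16:15, 20:00–23:00.
Nikolai → UTC: 04:00–06:45, 07:00–07:45, 10:30–14:00.
Diego → UTC: 09:00–10:30, 11:15–11:45, 12:45–14:45, 15:15–16:30.
Oksana ∩ Nikolai: 13:00–14:00.
Oksana ∩ Nikolai ∩ Diego: 13:00–14:00.
Windows ≥ 15 min: 13:00–14:00.

13:00–14:00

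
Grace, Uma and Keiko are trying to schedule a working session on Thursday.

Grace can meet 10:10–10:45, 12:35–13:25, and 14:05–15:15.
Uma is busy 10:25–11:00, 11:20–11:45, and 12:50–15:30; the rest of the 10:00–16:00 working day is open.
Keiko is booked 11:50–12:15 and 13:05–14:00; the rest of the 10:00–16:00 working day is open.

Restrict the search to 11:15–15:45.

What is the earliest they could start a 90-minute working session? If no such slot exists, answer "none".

none

Uma free within 10:00–16:00: 10:00–10:25, 11:00–11:20, 11:45–12:50, 15:30–16:00.
Keiko free within 10:00–16:00: 10:00–11:50, 12:15–13:05, 14:00–16:00.
Grace ∩ Uma: 10:10–10:25, 12:35–12:50.
Grace ∩ Uma ∩ Keiko: 10:10–10:25, 12:35–12:50.
Restricted to 11:15–15:45: 12:35–12:50.
Windows ≥ 90 min: (none).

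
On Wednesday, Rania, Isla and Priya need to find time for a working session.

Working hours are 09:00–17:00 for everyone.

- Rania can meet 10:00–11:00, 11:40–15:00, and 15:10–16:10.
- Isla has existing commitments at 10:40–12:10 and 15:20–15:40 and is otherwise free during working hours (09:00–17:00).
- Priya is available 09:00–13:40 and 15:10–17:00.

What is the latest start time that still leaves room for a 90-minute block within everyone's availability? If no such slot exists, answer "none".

12:10

Isla free within 09:00–17:00: 09:00–10:40, 12:10–15:20, 15:40–17:00.
Rania ∩ Isla: 10:00–10:40, 12:10–15:00, 15:10–15:20, 15:40–16:10.
Rania ∩ Isla ∩ Priya: 10:00–10:40, 12:10–13:40, 15:10–15:20, 15:40–16:10.
Windows ≥ 90 min: 12:10–13:40.
Latest start in the last window 12:10–13:40 is 13:40 − 90 min = 12:10.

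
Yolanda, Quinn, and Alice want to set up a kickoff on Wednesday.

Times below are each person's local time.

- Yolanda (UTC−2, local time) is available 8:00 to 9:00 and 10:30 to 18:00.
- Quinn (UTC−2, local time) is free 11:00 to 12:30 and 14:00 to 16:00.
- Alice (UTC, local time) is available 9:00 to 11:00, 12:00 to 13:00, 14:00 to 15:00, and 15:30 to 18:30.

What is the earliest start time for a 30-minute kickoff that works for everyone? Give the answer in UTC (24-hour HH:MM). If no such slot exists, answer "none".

14:00

Yolanda → UTC: 10:00–11:00, 12:30–20:00.
Quinn → UTC: 13:00–14:30, 16:00–18:00.
Alice → UTC: 09:00–11:00, 12:00–13:00, 14:00–15:00, 15:30–18:30.
Yolanda ∩ Quinn: 13:00–14:30, 16:00–18:00.
Yolanda ∩ Quinn ∩ Alice: 14:00–14:30, 16:00–18:00.
Windows ≥ 30 min: 14:00–14:30, 16:00–18:00.
Earliest such window starts at 14:00.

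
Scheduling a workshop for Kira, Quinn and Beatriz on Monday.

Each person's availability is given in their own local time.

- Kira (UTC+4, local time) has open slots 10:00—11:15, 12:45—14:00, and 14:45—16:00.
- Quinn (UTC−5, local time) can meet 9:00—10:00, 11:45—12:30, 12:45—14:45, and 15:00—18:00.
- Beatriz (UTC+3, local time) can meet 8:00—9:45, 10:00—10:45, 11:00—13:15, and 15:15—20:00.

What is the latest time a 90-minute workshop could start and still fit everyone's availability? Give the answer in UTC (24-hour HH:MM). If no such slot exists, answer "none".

Kira → UTC: 06:00–07:15, 08:45–10:00, 10:45–12:00.
Quinn → UTC: 14:00–15:00, 16:45–17:30, 17:45–19:45, 20:00–23:00.
Beatriz → UTC: 05:00–06:45, 07:00–07:45, 08:00–10:15, 12:15–17:00.
Kira ∩ Quinn: (none).
Kira ∩ Quinn ∩ Beatriz: (none).
Windows ≥ 90 min: (none).

none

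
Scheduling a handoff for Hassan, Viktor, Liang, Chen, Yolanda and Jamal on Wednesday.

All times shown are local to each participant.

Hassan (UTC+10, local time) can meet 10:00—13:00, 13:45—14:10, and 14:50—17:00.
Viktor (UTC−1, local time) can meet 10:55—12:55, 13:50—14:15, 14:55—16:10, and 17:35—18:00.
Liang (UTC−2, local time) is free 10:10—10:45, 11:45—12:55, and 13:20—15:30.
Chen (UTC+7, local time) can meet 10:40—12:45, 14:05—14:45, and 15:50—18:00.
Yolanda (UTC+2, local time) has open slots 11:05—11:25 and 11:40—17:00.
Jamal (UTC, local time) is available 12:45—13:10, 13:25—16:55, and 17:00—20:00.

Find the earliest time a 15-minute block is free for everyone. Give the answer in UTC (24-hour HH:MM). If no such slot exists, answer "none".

Hassan → UTC: 00:00–03:00, 03:45–04:10, 04:50–07:00.
Viktor → UTC: 11:55–13:55, 14:50–15:15, 15:55–17:10, 18:35–19:00.
Liang → UTC: 12:10–12:45, 13:45–14:55, 15:20–17:30.
Chen → UTC: 03:40–05:45, 07:05–07:45, 08:50–11:00.
Yolanda → UTC: 09:05–09:25, 09:40–15:00.
Jamal → UTC: 12:45–13:10, 13:25–16:55, 17:00–20:00.
Hassan ∩ Viktor: (none).
Hassan ∩ Viktor ∩ Liang: (none).
Hassan ∩ Viktor ∩ Liang ∩ Chen: (none).
Hassan ∩ Viktor ∩ Liang ∩ Chen ∩ Yolanda: (none).
Hassan ∩ Viktor ∩ Liang ∩ Chen ∩ Yolanda ∩ Jamal: (none).
Windows ≥ 15 min: (none).

none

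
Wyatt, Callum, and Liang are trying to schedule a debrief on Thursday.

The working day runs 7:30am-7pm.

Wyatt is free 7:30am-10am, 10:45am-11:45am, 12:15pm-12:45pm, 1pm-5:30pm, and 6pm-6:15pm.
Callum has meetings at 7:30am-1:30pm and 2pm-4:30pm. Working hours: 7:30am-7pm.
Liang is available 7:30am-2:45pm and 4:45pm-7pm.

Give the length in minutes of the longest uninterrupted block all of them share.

45 minutes

Callum free within 07:30–19:00: 13:30–14:00, 16:30–19:00.
Wyatt ∩ Callum: 13:30–14:00, 16:30–17:30, 18:00–18:15.
Wyatt ∩ Callum ∩ Liang: 13:30–14:00, 16:45–17:30, 18:00–18:15.
Common window lengths: 30, 45, 15 min; longest is 45.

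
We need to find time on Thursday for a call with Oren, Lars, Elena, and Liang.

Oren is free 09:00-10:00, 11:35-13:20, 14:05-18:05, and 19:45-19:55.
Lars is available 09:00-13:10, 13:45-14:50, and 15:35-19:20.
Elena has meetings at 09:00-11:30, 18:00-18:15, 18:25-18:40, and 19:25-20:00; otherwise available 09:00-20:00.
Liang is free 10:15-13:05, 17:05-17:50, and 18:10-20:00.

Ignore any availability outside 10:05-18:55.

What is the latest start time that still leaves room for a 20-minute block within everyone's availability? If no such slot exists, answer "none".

Elena free within 09:00–20:00: 11:30–18:00, 18:15–18:25, 18:40–19:25.
Oren ∩ Lars: 09:00–10:00, 11:35–13:10, 14:05–14:50, 15:35–18:05.
Oren ∩ Lars ∩ Elena: 11:35–13:10, 14:05–14:50, 15:35–18:00.
Oren ∩ Lars ∩ Elena ∩ Liang: 11:35–13:05, 17:05–17:50.
Restricted to 10:05–18:55: 11:35–13:05, 17:05–17:50.
Windows ≥ 20 min: 11:35–13:05, 17:05–17:50.
Latest start in the last window 17:05–17:50 is 17:50 − 20 min = 17:30.

17:30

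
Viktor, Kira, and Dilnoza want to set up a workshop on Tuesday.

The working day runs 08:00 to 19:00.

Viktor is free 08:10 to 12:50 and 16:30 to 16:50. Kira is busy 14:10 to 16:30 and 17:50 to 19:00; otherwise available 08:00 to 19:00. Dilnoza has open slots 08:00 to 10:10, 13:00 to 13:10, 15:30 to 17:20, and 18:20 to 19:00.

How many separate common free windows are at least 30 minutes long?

1

Kira free within 08:00–19:00: 08:00–14:10, 16:30–17:50.
Viktor ∩ Kira: 08:10–12:50, 16:30–16:50.
Viktor ∩ Kira ∩ Dilnoza: 08:10–10:10, 16:30–16:50.
Windows ≥ 30 min: 08:10–10:10.
That's 1 window.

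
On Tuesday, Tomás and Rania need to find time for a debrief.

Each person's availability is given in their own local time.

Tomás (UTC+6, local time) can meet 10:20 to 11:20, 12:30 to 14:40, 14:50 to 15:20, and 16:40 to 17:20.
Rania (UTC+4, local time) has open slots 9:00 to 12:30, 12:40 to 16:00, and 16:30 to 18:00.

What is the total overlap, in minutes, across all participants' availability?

210 minutes

Tomás → UTC: 04:20–05:20, 06:30–08:40, 08:50–09:20, 10:40–11:20.
Rania → UTC: 05:00–08:30, 08:40–12:00, 12:30–14:00.
Tomás ∩ Rania: 05:00–05:20, 06:30–08:30, 08:50–09:20, 10:40–11:20.
Total common minutes: 20 + 120 + 30 + 40 = 210.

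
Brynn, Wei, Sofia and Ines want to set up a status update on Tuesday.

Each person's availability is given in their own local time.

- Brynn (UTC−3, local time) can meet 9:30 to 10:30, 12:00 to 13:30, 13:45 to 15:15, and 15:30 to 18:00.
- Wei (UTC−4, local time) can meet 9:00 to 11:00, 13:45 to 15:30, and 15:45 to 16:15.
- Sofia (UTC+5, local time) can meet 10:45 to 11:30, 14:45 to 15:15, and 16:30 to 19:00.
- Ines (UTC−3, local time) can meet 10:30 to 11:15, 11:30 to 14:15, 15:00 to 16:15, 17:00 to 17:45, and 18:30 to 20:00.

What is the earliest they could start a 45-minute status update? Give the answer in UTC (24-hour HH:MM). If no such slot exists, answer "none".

none

Brynn → UTC: 12:30–13:30, 15:00–16:30, 16:45–18:15, 18:30–21:00.
Wei → UTC: 13:00–15:00, 17:45–19:30, 19:45–20:15.
Sofia → UTC: 05:45–06:30, 09:45–10:15, 11:30–14:00.
Ines → UTC: 13:30–14:15, 14:30–17:15, 18:00–19:15, 20:00–20:45, 21:30–23:00.
Brynn ∩ Wei: 13:00–13:30, 17:45–18:15, 18:30–19:30, 19:45–20:15.
Brynn ∩ Wei ∩ Sofia: 13:00–13:30.
Brynn ∩ Wei ∩ Sofia ∩ Ines: (none).
Windows ≥ 45 min: (none).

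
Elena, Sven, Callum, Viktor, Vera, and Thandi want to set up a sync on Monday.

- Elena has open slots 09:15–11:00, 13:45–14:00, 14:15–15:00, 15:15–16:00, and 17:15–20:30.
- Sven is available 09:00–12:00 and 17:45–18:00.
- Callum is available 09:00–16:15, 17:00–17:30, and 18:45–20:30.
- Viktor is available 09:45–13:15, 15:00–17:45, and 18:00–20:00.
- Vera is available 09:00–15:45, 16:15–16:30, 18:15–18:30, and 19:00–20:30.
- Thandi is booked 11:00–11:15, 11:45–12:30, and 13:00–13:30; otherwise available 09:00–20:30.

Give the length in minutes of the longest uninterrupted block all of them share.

Thandi free within 09:00–20:30: 09:00–11:00, 11:15–11:45, 12:30–13:00, 13:30–20:30.
Elena ∩ Sven: 09:15–11:00, 17:45–18:00.
Elena ∩ Sven ∩ Callum: 09:15–11:00.
Elena ∩ Sven ∩ Callum ∩ Viktor: 09:45–11:00.
Elena ∩ Sven ∩ Callum ∩ Viktor ∩ Vera: 09:45–11:00.
Elena ∩ Sven ∩ Callum ∩ Viktor ∩ Vera ∩ Thandi: 09:45–11:00.
Single common window of 75 minutes.

75 minutes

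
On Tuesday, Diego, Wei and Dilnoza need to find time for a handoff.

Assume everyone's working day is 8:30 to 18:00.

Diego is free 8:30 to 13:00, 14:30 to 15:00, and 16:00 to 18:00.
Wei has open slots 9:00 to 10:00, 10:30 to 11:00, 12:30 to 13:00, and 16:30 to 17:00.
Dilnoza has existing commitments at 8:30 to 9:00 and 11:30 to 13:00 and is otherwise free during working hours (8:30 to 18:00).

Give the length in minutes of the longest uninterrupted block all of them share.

Dilnoza free within 08:30–18:00: 09:00–11:30, 13:00–18:00.
Diego ∩ Wei: 09:00–10:00, 10:30–11:00, 12:30–13:00, 16:30–17:00.
Diego ∩ Wei ∩ Dilnoza: 09:00–10:00, 10:30–11:00, 16:30–17:00.
Common window lengths: 60, 30, 30 min; longest is 60.

60 minutes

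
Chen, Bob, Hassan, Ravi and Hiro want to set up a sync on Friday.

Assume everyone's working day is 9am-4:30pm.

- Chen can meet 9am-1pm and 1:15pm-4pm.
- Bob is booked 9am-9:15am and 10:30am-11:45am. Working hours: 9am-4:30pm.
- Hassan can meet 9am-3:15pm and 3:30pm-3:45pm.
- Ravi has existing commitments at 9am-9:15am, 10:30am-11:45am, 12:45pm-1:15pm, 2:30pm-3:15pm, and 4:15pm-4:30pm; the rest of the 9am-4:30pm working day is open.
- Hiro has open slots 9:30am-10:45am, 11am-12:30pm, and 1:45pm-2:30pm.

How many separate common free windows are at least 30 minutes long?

3

Bob free within 09:00–16:30: 09:15–10:30, 11:45–16:30.
Ravi free within 09:00–16:30: 09:15–10:30, 11:45–12:45, 13:15–14:30, 15:15–16:15.
Chen ∩ Bob: 09:15–10:30, 11:45–13:00, 13:15–16:00.
Chen ∩ Bob ∩ Hassan: 09:15–10:30, 11:45–13:00, 13:15–15:15, 15:30–15:45.
Chen ∩ Bob ∩ Hassan ∩ Ravi: 09:15–10:30, 11:45–12:45, 13:15–14:30, 15:30–15:45.
Chen ∩ Bob ∩ Hassan ∩ Ravi ∩ Hiro: 09:30–10:30, 11:45–12:30, 13:45–14:30.
Windows ≥ 30 min: 09:30–10:30, 11:45–12:30, 13:45–14:30.
That's 3 windows.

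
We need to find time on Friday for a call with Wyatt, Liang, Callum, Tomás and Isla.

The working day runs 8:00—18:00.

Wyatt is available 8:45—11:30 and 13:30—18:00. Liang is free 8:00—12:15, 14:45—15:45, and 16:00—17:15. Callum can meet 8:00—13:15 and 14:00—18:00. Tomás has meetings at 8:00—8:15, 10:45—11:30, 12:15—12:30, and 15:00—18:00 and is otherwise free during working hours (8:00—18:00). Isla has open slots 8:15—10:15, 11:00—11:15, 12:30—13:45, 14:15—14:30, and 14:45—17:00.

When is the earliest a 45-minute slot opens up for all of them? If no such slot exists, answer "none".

Tomás free within 08:00–18:00: 08:15–10:45, 11:30–12:15, 12:30–15:00.
Wyatt ∩ Liang: 08:45–11:30, 14:45–15:45, 16:00–17:15.
Wyatt ∩ Liang ∩ Callum: 08:45–11:30, 14:45–15:45, 16:00–17:15.
Wyatt ∩ Liang ∩ Callum ∩ Tomás: 08:45–10:45, 14:45–15:00.
Wyatt ∩ Liang ∩ Callum ∩ Tomás ∩ Isla: 08:45–10:15, 14:45–15:00.
Windows ≥ 45 min: 08:45–10:15.
Earliest such window starts at 08:45.

08:45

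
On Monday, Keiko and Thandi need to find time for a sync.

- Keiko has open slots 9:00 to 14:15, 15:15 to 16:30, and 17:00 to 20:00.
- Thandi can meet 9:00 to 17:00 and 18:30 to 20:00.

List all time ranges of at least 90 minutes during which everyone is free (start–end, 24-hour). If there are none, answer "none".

Keiko ∩ Thandi: 09:00–14:15, 15:15–16:30, 18:30–20:00.
Windows ≥ 90 min: 09:00–14:15, 18:30–20:00.

09:00–14:15, 18:30–20:00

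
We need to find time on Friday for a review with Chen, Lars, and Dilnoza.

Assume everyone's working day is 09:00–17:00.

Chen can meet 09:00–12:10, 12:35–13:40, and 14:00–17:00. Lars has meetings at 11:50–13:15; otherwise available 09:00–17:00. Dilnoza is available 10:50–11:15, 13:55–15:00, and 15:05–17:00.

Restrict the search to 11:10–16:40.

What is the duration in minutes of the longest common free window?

95 minutes

Lars free within 09:00–17:00: 09:00–11:50, 13:15–17:00.
Chen ∩ Lars: 09:00–11:50, 13:15–13:40, 14:00–17:00.
Chen ∩ Lars ∩ Dilnoza: 10:50–11:15, 14:00–15:00, 15:05–17:00.
Restricted to 11:10–16:40: 11:10–11:15, 14:00–15:00, 15:05–16:40.
Common window lengths: 5, 60, 95 min; longest is 95.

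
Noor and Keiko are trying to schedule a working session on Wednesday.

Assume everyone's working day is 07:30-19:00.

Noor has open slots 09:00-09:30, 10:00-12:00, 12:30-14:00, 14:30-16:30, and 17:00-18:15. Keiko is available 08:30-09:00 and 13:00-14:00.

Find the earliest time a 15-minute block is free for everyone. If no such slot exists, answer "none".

13:00

Noor ∩ Keiko: 13:00–14:00.
Windows ≥ 15 min: 13:00–14:00.
Earliest such window starts at 13:00.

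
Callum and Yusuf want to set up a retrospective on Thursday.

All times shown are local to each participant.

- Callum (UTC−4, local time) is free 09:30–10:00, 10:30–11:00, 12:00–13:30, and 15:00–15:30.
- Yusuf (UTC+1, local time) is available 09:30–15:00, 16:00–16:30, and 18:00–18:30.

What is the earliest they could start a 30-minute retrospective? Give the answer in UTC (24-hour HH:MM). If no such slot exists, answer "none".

Callum → UTC: 13:30–14:00, 14:30–15:00, 16:00–17:30, 19:00–19:30.
Yusuf → UTC: 08:30–14:00, 15:00–15:30, 17:00–17:30.
Callum ∩ Yusuf: 13:30–14:00, 17:00–17:30.
Windows ≥ 30 min: 13:30–14:00, 17:00–17:30.
Earliest such window starts at 13:30.

13:30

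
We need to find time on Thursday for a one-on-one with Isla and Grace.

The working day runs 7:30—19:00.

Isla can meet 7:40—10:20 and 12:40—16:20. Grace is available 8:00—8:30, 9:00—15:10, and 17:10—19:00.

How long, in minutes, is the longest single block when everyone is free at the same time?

Isla ∩ Grace: 08:00–08:30, 09:00–10:20, 12:40–15:10.
Common window lengths: 30, 80, 150 min; longest is 150.

150 minutes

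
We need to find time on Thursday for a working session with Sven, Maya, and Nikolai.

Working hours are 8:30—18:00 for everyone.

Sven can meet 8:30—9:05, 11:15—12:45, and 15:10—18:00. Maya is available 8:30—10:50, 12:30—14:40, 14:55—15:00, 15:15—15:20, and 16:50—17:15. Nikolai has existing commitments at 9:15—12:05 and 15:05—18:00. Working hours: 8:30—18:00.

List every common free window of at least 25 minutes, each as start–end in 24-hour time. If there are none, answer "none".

08:30–09:05

Nikolai free within 08:30–18:00: 08:30–09:15, 12:05–15:05.
Sven ∩ Maya: 08:30–09:05, 12:30–12:45, 15:15–15:20, 16:50–17:15.
Sven ∩ Maya ∩ Nikolai: 08:30–09:05, 12:30–12:45.
Windows ≥ 25 min: 08:30–09:05.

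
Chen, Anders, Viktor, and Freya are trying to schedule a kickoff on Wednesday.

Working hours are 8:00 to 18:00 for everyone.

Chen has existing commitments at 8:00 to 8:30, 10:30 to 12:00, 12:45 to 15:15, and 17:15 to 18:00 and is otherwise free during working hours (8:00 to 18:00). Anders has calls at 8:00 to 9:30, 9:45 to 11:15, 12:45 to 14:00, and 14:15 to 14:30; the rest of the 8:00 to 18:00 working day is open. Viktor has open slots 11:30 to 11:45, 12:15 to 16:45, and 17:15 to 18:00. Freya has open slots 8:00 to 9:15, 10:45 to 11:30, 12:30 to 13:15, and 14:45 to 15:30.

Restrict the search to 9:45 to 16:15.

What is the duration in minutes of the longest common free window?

Chen free within 08:00–18:00: 08:30–10:30, 12:00–12:45, 15:15–17:15.
Anders free within 08:00–18:00: 09:30–09:45, 11:15–12:45, 14:00–14:15, 14:30–18:00.
Chen ∩ Anders: 09:30–09:45, 12:00–12:45, 15:15–17:15.
Chen ∩ Anders ∩ Viktor: 12:15–12:45, 15:15–16:45.
Chen ∩ Anders ∩ Viktor ∩ Freya: 12:30–12:45, 15:15–15:30.
Restricted to 09:45–16:15: 12:30–12:45, 15:15–15:30.
Common window lengths: 15, 15 min; longest is 15.

15 minutes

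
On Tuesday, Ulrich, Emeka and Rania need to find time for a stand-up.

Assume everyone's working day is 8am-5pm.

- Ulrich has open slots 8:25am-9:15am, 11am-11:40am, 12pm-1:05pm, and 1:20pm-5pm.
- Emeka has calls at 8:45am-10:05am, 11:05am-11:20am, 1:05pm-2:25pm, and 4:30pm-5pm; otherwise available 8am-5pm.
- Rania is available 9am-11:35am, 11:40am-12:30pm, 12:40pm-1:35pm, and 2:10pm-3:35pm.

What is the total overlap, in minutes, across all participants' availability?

Emeka free within 08:00–17:00: 08:00–08:45, 10:05–11:05, 11:20–13:05, 14:25–16:30.
Ulrich ∩ Emeka: 08:25–08:45, 11:00–11:05, 11:20–11:40, 12:00–13:05, 14:25–16:30.
Ulrich ∩ Emeka ∩ Rania: 11:00–11:05, 11:20–11:35, 12:00–12:30, 12:40–13:05, 14:25–15:35.
Total common minutes: 5 + 15 + 30 + 25 + 70 = 145.

145 minutes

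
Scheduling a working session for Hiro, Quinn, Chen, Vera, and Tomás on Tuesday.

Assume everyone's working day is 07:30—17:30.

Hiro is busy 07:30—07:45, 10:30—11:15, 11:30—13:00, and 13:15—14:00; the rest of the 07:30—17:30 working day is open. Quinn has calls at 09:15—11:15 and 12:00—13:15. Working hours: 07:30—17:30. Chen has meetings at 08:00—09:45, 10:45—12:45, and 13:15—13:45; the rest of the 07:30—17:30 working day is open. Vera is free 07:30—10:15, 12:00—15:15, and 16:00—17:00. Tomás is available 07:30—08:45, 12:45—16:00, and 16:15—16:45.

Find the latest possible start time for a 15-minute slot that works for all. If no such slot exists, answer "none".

16:30

Hiro free within 07:30–17:30: 07:45–10:30, 11:15–11:30, 13:00–13:15, 14:00–17:30.
Quinn free within 07:30–17:30: 07:30–09:15, 11:15–12:00, 13:15–17:30.
Chen free within 07:30–17:30: 07:30–08:00, 09:45–10:45, 12:45–13:15, 13:45–17:30.
Hiro ∩ Quinn: 07:45–09:15, 11:15–11:30, 14:00–17:30.
Hiro ∩ Quinn ∩ Chen: 07:45–08:00, 14:00–17:30.
Hiro ∩ Quinn ∩ Chen ∩ Vera: 07:45–08:00, 14:00–15:15, 16:00–17:00.
Hiro ∩ Quinn ∩ Chen ∩ Vera ∩ Tomás: 07:45–08:00, 14:00–15:15, 16:15–16:45.
Windows ≥ 15 min: 07:45–08:00, 14:00–15:15, 16:15–16:45.
Latest start in the last window 16:15–16:45 is 16:45 − 15 min = 16:30.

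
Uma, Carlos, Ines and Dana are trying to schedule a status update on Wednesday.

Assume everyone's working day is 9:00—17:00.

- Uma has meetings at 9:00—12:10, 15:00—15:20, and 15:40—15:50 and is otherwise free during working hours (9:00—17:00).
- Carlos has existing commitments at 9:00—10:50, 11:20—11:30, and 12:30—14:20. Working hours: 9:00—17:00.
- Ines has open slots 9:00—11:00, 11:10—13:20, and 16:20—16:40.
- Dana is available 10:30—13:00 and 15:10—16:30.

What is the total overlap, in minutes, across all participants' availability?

Uma free within 09:00–17:00: 12:10–15:00, 15:20–15:40, 15:50–17:00.
Carlos free within 09:00–17:00: 10:50–11:20, 11:30–12:30, 14:20–17:00.
Uma ∩ Carlos: 12:10–12:30, 14:20–15:00, 15:20–15:40, 15:50–17:00.
Uma ∩ Carlos ∩ Ines: 12:10–12:30, 16:20–16:40.
Uma ∩ Carlos ∩ Ines ∩ Dana: 12:10–12:30, 16:20–16:30.
Total common minutes: 20 + 10 = 30.

30 minutes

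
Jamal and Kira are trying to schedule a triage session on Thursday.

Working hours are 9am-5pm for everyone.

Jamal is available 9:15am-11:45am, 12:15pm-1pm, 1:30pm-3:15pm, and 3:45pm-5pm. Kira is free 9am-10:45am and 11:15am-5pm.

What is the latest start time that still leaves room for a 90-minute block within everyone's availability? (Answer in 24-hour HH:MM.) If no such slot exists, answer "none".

13:45

Jamal ∩ Kira: 09:15–10:45, 11:15–11:45, 12:15–13:00, 13:30–15:15, 15:45–17:00.
Windows ≥ 90 min: 09:15–10:45, 13:30–15:15.
Latest start in the last window 13:30–15:15 is 15:15 − 90 min = 13:45.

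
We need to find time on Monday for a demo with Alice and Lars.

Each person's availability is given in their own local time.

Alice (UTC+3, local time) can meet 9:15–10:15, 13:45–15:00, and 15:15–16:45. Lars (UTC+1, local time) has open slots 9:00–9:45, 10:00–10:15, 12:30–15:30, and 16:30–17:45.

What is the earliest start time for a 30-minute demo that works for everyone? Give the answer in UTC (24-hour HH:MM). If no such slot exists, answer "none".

11:30

Alice → UTC: 06:15–07:15, 10:45–12:00, 12:15–13:45.
Lars → UTC: 08:00–08:45, 09:00–09:15, 11:30–14:30, 15:30–16:45.
Alice ∩ Lars: 11:30–12:00, 12:15–13:45.
Windows ≥ 30 min: 11:30–12:00, 12:15–13:45.
Earliest such window starts at 11:30.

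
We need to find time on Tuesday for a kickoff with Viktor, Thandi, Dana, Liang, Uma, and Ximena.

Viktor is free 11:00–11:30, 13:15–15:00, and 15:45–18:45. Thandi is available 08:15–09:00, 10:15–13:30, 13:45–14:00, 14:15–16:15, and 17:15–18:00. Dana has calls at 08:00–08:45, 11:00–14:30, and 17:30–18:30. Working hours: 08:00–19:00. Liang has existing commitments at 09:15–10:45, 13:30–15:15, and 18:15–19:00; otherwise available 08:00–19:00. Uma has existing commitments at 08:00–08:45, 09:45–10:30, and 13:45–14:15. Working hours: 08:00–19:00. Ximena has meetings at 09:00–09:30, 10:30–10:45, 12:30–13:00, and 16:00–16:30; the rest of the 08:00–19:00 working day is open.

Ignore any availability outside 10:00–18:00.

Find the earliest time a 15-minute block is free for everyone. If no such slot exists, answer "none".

15:45

Dana free within 08:00–19:00: 08:45–11:00, 14:30–17:30, 18:30–19:00.
Liang free within 08:00–19:00: 08:00–09:15, 10:45–13:30, 15:15–18:15.
Uma free within 08:00–19:00: 08:45–09:45, 10:30–13:45, 14:15–19:00.
Ximena free within 08:00–19:00: 08:00–09:00, 09:30–10:30, 10:45–12:30, 13:00–16:00, 16:30–19:00.
Viktor ∩ Thandi: 11:00–11:30, 13:15–13:30, 13:45–14:00, 14:15–15:00, 15:45–16:15, 17:15–18:00.
Viktor ∩ Thandi ∩ Dana: 14:30–15:00, 15:45–16:15, 17:15–17:30.
Viktor ∩ Thandi ∩ Dana ∩ Liang: 15:45–16:15, 17:15–17:30.
Viktor ∩ Thandi ∩ Dana ∩ Liang ∩ Uma: 15:45–16:15, 17:15–17:30.
Viktor ∩ Thandi ∩ Dana ∩ Liang ∩ Uma ∩ Ximena: 15:45–16:00, 17:15–17:30.
Restricted to 10:00–18:00: 15:45–16:00, 17:15–17:30.
Windows ≥ 15 min: 15:45–16:00, 17:15–17:30.
Earliest such window starts at 15:45.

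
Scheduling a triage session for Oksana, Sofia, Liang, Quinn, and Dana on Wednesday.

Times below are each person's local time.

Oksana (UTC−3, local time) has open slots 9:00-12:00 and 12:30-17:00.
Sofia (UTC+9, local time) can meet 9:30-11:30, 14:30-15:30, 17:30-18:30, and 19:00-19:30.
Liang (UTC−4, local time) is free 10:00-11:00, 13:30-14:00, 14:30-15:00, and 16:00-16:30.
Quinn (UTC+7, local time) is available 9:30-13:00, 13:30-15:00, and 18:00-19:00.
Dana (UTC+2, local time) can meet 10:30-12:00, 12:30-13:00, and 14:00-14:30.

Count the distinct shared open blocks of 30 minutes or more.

Oksana → UTC: 12:00–15:00, 15:30–20:00.
Sofia → UTC: 00:30–02:30, 05:30–06:30, 08:30–09:30, 10:00–10:30.
Liang → UTC: 14:00–15:00, 17:30–18:00, 18:30–19:00, 20:00–20:30.
Quinn → UTC: 02:30–06:00, 06:30–08:00, 11:00–12:00.
Dana → UTC: 08:30–10:00, 10:30–11:00, 12:00–12:30.
Oksana ∩ Sofia: (none).
Oksana ∩ Sofia ∩ Liang: (none).
Oksana ∩ Sofia ∩ Liang ∩ Quinn: (none).
Oksana ∩ Sofia ∩ Liang ∩ Quinn ∩ Dana: (none).
Windows ≥ 30 min: (none).
That's 0 windows.

0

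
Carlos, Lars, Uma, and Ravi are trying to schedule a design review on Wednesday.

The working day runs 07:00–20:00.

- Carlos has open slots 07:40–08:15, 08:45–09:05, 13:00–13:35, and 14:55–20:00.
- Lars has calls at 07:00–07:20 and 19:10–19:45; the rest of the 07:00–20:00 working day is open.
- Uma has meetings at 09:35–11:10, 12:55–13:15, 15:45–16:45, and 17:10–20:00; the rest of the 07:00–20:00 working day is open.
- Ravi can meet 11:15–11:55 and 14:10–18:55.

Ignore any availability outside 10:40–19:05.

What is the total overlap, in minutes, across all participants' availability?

Lars free within 07:00–20:00: 07:20–19:10, 19:45–20:00.
Uma free within 07:00–20:00: 07:00–09:35, 11:10–12:55, 13:15–15:45, 16:45–17:10.
Carlos ∩ Lars: 07:40–08:15, 08:45–09:05, 13:00–13:35, 14:55–19:10, 19:45–20:00.
Carlos ∩ Lars ∩ Uma: 07:40–08:15, 08:45–09:05, 13:15–13:35, 14:55–15:45, 16:45–17:10.
Carlos ∩ Lars ∩ Uma ∩ Ravi: 14:55–15:45, 16:45–17:10.
Restricted to 10:40–19:05: 14:55–15:45, 16:45–17:10.
Total common minutes: 50 + 25 = 75.

75 minutes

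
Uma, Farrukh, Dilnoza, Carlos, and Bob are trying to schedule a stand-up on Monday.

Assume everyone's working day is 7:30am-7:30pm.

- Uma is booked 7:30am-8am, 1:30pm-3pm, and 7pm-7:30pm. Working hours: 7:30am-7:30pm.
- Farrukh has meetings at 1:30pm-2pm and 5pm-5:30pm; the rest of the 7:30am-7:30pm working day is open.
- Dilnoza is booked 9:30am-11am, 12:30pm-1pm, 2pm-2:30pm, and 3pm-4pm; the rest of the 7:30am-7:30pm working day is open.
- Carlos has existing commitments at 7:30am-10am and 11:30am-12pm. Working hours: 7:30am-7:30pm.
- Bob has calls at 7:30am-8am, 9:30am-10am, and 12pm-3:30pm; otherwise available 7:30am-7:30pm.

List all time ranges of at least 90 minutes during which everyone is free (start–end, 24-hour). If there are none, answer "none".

Uma free within 07:30–19:30: 08:00–13:30, 15:00–19:00.
Farrukh free within 07:30–19:30: 07:30–13:30, 14:00–17:00, 17:30–19:30.
Dilnoza free within 07:30–19:30: 07:30–09:30, 11:00–12:30, 13:00–14:00, 14:30–15:00, 16:00–19:30.
Carlos free within 07:30–19:30: 10:00–11:30, 12:00–19:30.
Bob free within 07:30–19:30: 08:00–09:30, 10:00–12:00, 15:30–19:30.
Uma ∩ Farrukh: 08:00–13:30, 15:00–17:00, 17:30–19:00.
Uma ∩ Farrukh ∩ Dilnoza: 08:00–09:30, 11:00–12:30, 13:00–13:30, 16:00–17:00, 17:30–19:00.
Uma ∩ Farrukh ∩ Dilnoza ∩ Carlos: 11:00–11:30, 12:00–12:30, 13:00–13:30, 16:00–17:00, 17:30–19:00.
Uma ∩ Farrukh ∩ Dilnoza ∩ Carlos ∩ Bob: 11:00–11:30, 16:00–17:00, 17:30–19:00.
Windows ≥ 90 min: 17:30–19:00.

17:30–19:00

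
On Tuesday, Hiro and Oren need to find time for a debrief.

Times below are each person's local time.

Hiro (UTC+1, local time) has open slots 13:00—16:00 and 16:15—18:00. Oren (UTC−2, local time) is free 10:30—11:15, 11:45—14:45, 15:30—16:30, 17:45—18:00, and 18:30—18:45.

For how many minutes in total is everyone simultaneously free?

210 minutes

Hiro → UTC: 12:00–15:00, 15:15–17:00.
Oren → UTC: 12:30–13:15, 13:45–16:45, 17:30–18:30, 19:45–20:00, 20:30–20:45.
Hiro ∩ Oren: 12:30–13:15, 13:45–15:00, 15:15–16:45.
Total common minutes: 45 + 75 + 90 = 210.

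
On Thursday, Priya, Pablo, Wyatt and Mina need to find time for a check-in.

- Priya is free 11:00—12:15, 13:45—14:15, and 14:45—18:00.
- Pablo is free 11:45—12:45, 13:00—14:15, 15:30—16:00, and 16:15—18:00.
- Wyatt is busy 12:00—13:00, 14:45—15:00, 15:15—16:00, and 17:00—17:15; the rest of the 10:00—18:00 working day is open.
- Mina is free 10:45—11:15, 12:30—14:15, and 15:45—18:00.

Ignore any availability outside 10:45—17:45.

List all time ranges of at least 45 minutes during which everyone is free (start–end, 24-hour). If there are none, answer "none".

Wyatt free within 10:00–18:00: 10:00–12:00, 13:00–14:45, 15:00–15:15, 16:00–17:00, 17:15–18:00.
Priya ∩ Pablo: 11:45–12:15, 13:45–14:15, 15:30–16:00, 16:15–18:00.
Priya ∩ Pablo ∩ Wyatt: 11:45–12:00, 13:45–14:15, 16:15–17:00, 17:15–18:00.
Priya ∩ Pablo ∩ Wyatt ∩ Mina: 13:45–14:15, 16:15–17:00, 17:15–18:00.
Restricted to 10:45–17:45: 13:45–14:15, 16:15–17:00, 17:15–17:45.
Windows ≥ 45 min: 16:15–17:00.

16:15–17:00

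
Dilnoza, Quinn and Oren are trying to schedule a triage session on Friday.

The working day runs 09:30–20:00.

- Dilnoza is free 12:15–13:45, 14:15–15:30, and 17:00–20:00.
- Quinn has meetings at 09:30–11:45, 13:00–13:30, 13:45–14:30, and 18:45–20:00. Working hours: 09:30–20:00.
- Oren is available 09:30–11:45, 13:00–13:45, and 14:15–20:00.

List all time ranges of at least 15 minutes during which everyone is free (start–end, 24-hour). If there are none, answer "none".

13:30–13:45, 14:30–15:30, 17:00–18:45

Quinn free within 09:30–20:00: 11:45–13:00, 13:30–13:45, 14:30–18:45.
Dilnoza ∩ Quinn: 12:15–13:00, 13:30–13:45, 14:30–15:30, 17:00–18:45.
Dilnoza ∩ Quinn ∩ Oren: 13:30–13:45, 14:30–15:30, 17:00–18:45.
Windows ≥ 15 min: 13:30–13:45, 14:30–15:30, 17:00–18:45.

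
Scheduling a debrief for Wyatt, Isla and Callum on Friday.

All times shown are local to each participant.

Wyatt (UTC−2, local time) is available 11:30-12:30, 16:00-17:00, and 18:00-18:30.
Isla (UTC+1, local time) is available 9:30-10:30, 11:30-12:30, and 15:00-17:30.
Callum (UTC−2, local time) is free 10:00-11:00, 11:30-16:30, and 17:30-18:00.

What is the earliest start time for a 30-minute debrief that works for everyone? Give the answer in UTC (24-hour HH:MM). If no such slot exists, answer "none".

Wyatt → UTC: 13:30–14:30, 18:00–19:00, 20:00–20:30.
Isla → UTC: 08:30–09:30, 10:30–11:30, 14:00–16:30.
Callum → UTC: 12:00–13:00, 13:30–18:30, 19:30–20:00.
Wyatt ∩ Isla: 14:00–14:30.
Wyatt ∩ Isla ∩ Callum: 14:00–14:30.
Windows ≥ 30 min: 14:00–14:30.
Earliest such window starts at 14:00.

14:00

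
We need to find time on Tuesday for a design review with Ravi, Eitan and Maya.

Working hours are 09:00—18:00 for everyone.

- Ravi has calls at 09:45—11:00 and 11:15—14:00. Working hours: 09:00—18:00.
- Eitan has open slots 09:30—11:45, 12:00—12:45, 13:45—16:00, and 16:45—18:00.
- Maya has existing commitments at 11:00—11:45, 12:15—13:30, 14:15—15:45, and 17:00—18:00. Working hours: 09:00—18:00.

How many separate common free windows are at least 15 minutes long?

Ravi free within 09:00–18:00: 09:00–09:45, 11:00–11:15, 14:00–18:00.
Maya free within 09:00–18:00: 09:00–11:00, 11:45–12:15, 13:30–14:15, 15:45–17:00.
Ravi ∩ Eitan: 09:30–09:45, 11:00–11:15, 14:00–16:00, 16:45–18:00.
Ravi ∩ Eitan ∩ Maya: 09:30–09:45, 14:00–14:15, 15:45–16:00, 16:45–17:00.
Windows ≥ 15 min: 09:30–09:45, 14:00–14:15, 15:45–16:00, 16:45–17:00.
That's 4 windows.

4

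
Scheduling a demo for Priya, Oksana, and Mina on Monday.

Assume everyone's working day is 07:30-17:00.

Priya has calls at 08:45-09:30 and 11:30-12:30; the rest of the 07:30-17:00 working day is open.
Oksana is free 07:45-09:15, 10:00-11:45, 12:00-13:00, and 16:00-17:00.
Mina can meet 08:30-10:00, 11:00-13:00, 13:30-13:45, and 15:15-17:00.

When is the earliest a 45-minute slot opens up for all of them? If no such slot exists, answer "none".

16:00

Priya free within 07:30–17:00: 07:30–08:45, 09:30–11:30, 12:30–17:00.
Priya ∩ Oksana: 07:45–08:45, 10:00–11:30, 12:30–13:00, 16:00–17:00.
Priya ∩ Oksana ∩ Mina: 08:30–08:45, 11:00–11:30, 12:30–13:00, 16:00–17:00.
Windows ≥ 45 min: 16:00–17:00.
Earliest such window starts at 16:00.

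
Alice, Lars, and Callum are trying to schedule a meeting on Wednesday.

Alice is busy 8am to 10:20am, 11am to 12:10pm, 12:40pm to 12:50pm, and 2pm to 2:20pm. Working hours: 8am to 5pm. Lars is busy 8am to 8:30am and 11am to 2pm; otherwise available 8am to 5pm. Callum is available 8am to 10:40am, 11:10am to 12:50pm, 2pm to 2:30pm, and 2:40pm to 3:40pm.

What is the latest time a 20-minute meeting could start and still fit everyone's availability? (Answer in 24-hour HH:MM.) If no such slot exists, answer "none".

Alice free within 08:00–17:00: 10:20–11:00, 12:10–12:40, 12:50–14:00, 14:20–17:00.
Lars free within 08:00–17:00: 08:30–11:00, 14:00–17:00.
Alice ∩ Lars: 10:20–11:00, 14:20–17:00.
Alice ∩ Lars ∩ Callum: 10:20–10:40, 14:20–14:30, 14:40–15:40.
Windows ≥ 20 min: 10:20–10:40, 14:40–15:40.
Latest start in the last window 14:40–15:40 is 15:40 − 20 min = 15:20.

15:20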